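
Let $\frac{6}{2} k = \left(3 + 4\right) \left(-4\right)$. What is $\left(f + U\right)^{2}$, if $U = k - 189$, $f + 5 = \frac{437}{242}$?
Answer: $\frac{21406323481}{527076} \approx 40613.0$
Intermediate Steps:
$k = - \frac{28}{3}$ ($k = \frac{\left(3 + 4\right) \left(-4\right)}{3} = \frac{7 \left(-4\right)}{3} = \frac{1}{3} \left(-28\right) = - \frac{28}{3} \approx -9.3333$)
$f = - \frac{773}{242}$ ($f = -5 + \frac{437}{242} = - \frac{773}{242} \approx -3.1942$)
$U = - \frac{595}{3}$ ($U = - \frac{28}{3} - 189 = - \frac{595}{3} \approx -198.33$)
$\left(f + U\right)^{2} = \left(- \frac{773}{242} - \frac{595}{3}\right)^{2} = \left(- \frac{146309}{726}\right)^{2} = \frac{21406323481}{527076}$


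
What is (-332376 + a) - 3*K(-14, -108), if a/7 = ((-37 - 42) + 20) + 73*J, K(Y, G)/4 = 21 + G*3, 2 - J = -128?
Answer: -262723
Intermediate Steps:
J = 130 (J = 2 - 1*(-128) = 2 + 128 = 130)
K(Y, G) = 84 + 12*G (K(Y, G) = 4*(21 + G*3) = 4*(21 + 3*G) = 84 + 12*G)
a = 66017 (a = 7*(((-37 - 42) + 20) + 73*130) = 7*((-79 + 20) + 9490) = 7*(-59 + 9490) = 7*9431 = 66017)
(-332376 + a) - 3*K(-14, -108) = (-332376 + 66017) - 3*(84 + 12*(-108)) = -266359 - 3*(84 - 1296) = -266359 - 3*(-1212) = -266359 + 3636 = -262723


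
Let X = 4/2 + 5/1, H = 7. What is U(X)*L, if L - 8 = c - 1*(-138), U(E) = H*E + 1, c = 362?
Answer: 25400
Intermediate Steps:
X = 7 (X = 4*(½) + 5*1 = 2 + 5 = 7)
U(E) = 1 + 7*E (U(E) = 7*E + 1 = 1 + 7*E)
L = 508 (L = 8 + (362 - 1*(-138)) = 8 + (362 + 138) = 8 + 500 = 508)
U(X)*L = (1 + 7*7)*508 = (1 + 49)*508 = 50*508 = 25400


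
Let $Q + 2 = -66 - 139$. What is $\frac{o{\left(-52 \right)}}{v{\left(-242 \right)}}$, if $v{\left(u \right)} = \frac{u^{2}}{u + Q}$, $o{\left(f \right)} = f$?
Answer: $\frac{5837}{14641} \approx 0.39867$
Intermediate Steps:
$Q = -207$ ($Q = -2 - 205 = -207$)
$v{\left(u \right)} = \frac{u^{2}}{-207 + u}$ ($v{\left(u \right)} = \frac{u^{2}}{u - 207} = \frac{u^{2}}{-207 + u}$)
$\frac{o{\left(-52 \right)}}{v{\left(-242 \right)}} = - \frac{52}{\left(-242\right)^{2} \frac{1}{-207 - 242}} = - \frac{52}{58564 \frac{1}{-449}} = - \frac{52}{58564 \left(- \frac{1}{449}\right)} = - \frac{52}{- \frac{58564}{449}} = \left(-52\right) \left(- \frac{449}{58564}\right) = \frac{5837}{14641}$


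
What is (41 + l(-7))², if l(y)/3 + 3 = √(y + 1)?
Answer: 970 + 192*I*√6 ≈ 970.0 + 470.3*I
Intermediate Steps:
l(y) = -9 + 3*√(1 + y) (l(y) = -9 + 3*√(y + 1) = -9 + 3*√(1 + y))
(41 + l(-7))² = (41 + (-9 + 3*√(1 - 7)))² = (41 + (-9 + 3*√(-6)))² = (41 + (-9 + 3*(I*√6)))² = (41 + (-9 + 3*I*√6))² = (32 + 3*I*√6)²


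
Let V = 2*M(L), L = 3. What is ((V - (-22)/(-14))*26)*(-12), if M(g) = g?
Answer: -9672/7 ≈ -1381.7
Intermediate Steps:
V = 6 (V = 2*3 = 6)
((V - (-22)/(-14))*26)*(-12) = ((6 - (-22)/(-14))*26)*(-12) = ((6 - (-22)*(-1)/14)*26)*(-12) = ((6 - 1*11/7)*26)*(-12) = ((6 - 11/7)*26)*(-12) = ((31/7)*26)*(-12) = (806/7)*(-12) = -9672/7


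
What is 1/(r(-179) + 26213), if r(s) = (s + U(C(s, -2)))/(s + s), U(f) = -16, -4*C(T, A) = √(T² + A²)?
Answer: 358/9384449 ≈ 3.8148e-5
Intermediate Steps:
C(T, A) = -√(A² + T²)/4 (C(T, A) = -√(T² + A²)/4 = -√(A² + T²)/4)
r(s) = (-16 + s)/(2*s) (r(s) = (s - 16)/(s + s) = (-16 + s)/((2*s)) = (-16 + s)*(1/(2*s)) = (-16 + s)/(2*s))
1/(r(-179) + 26213) = 1/((½)*(-16 - 179)/(-179) + 26213) = 1/((½)*(-1/179)*(-195) + 26213) = 1/(195/358 + 26213) = 1/(9384449/358) = 358/9384449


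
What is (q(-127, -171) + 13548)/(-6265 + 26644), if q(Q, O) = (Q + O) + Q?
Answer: 13123/20379 ≈ 0.64395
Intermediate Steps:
q(Q, O) = O + 2*Q (q(Q, O) = (O + Q) + Q = O + 2*Q)
(q(-127, -171) + 13548)/(-6265 + 26644) = ((-171 + 2*(-127)) + 13548)/(-6265 + 26644) = ((-171 - 254) + 13548)/20379 = (-425 + 13548)*(1/20379) = 13123*(1/20379) = 13123/20379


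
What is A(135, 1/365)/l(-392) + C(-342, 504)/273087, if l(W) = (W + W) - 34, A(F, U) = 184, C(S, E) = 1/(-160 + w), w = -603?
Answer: -19169615461/85221440829 ≈ -0.22494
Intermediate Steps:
C(S, E) = -1/763 (C(S, E) = 1/(-160 - 603) = 1/(-763) = -1/763)
l(W) = -34 + 2*W (l(W) = 2*W - 34 = -34 + 2*W)
A(135, 1/365)/l(-392) + C(-342, 504)/273087 = 184/(-34 + 2*(-392)) - 1/763/273087 = 184/(-34 - 784) - 1/763*1/273087 = 184/(-818) - 1/208365381 = 184*(-1/818) - 1/208365381 = -92/409 - 1/208365381 = -19169615461/85221440829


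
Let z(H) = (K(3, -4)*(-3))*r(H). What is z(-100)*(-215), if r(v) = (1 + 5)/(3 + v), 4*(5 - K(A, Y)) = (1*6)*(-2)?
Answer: -30960/97 ≈ -319.18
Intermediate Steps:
K(A, Y) = 8 (K(A, Y) = 5 - 1*6*(-2)/4 = 5 - 3*(-2)/2 = 5 - ¼*(-12) = 5 + 3 = 8)
r(v) = 6/(3 + v)
z(H) = -144/(3 + H) (z(H) = (8*(-3))*(6/(3 + H)) = -144/(3 + H))
z(-100)*(-215) = -144/(3 - 100)*(-215) = -144/(-97)*(-215) = -144*(-1/97)*(-215) = (144/97)*(-215) = -30960/97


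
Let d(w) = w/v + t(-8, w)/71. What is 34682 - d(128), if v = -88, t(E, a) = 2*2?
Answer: 27087734/781 ≈ 34683.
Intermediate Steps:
t(E, a) = 4
d(w) = 4/71 - w/88 (d(w) = w/(-88) + 4/71 = w*(-1/88) + 4*(1/71) = -w/88 + 4/71 = 4/71 - w/88)
34682 - d(128) = 34682 - (4/71 - 1/88*128) = 34682 - (4/71 - 16/11) = 34682 - 1*(-1092/781) = 34682 + 1092/781 = 27087734/781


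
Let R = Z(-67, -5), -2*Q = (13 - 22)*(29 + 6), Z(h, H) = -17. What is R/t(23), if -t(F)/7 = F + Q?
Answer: 34/2527 ≈ 0.013455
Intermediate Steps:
Q = 315/2 (Q = -(13 - 22)*(29 + 6)/2 = -(-9)*35/2 = -½*(-315) = 315/2 ≈ 157.50)
t(F) = -2205/2 - 7*F (t(F) = -7*(F + 315/2) = -7*(315/2 + F) = -2205/2 - 7*F)
R = -17
R/t(23) = -17/(-2205/2 - 7*23) = -17/(-2205/2 - 161) = -17/(-2527/2) = -17*(-2/2527) = 34/2527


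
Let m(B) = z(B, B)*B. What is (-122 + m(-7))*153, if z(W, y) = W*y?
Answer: -71145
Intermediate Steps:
m(B) = B³ (m(B) = (B*B)*B = B²*B = B³)
(-122 + m(-7))*153 = (-122 + (-7)³)*153 = (-122 - 343)*153 = -465*153 = -71145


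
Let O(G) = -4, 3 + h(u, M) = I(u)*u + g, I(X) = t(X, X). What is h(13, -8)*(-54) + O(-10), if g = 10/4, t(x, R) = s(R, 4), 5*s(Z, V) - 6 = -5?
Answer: -587/5 ≈ -117.40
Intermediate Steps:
s(Z, V) = ⅕ (s(Z, V) = 6/5 + (⅕)*(-5) = 6/5 - 1 = ⅕)
t(x, R) = ⅕
I(X) = ⅕
g = 5/2 (g = 10*(¼) = 5/2 ≈ 2.5000)
h(u, M) = -½ + u/5 (h(u, M) = -3 + (u/5 + 5/2) = -3 + (5/2 + u/5) = -½ + u/5)
h(13, -8)*(-54) + O(-10) = (-½ + (⅕)*13)*(-54) - 4 = (-½ + 13/5)*(-54) - 4 = (21/10)*(-54) - 4 = -567/5 - 4 = -587/5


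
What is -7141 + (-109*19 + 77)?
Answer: -9135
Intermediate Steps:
-7141 + (-109*19 + 77) = -7141 + (-2071 + 77) = -7141 - 1994 = -9135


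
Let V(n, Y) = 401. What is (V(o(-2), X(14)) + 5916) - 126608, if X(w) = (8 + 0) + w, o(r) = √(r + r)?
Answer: -120291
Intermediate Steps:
o(r) = √2*√r (o(r) = √(2*r) = √2*√r)
X(w) = 8 + w
(V(o(-2), X(14)) + 5916) - 126608 = (401 + 5916) - 126608 = 6317 - 126608 = -120291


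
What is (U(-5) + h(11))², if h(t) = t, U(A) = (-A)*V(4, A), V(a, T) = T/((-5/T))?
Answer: 196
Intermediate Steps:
V(a, T) = -T²/5 (V(a, T) = T*(-T/5) = -T²/5)
U(A) = A³/5 (U(A) = (-A)*(-A²/5) = A³/5)
(U(-5) + h(11))² = ((⅕)*(-5)³ + 11)² = ((⅕)*(-125) + 11)² = (-25 + 11)² = (-14)² = 196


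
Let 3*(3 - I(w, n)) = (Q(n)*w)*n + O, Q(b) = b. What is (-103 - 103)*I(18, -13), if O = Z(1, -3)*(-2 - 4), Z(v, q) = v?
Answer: 207854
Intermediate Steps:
O = -6 (O = 1*(-2 - 4) = 1*(-6) = -6)
I(w, n) = 5 - w*n²/3 (I(w, n) = 3 - ((n*w)*n - 6)/3 = 3 - (w*n² - 6)/3 = 3 - (-6 + w*n²)/3 = 3 + (2 - w*n²/3) = 5 - w*n²/3)
(-103 - 103)*I(18, -13) = (-103 - 103)*(5 - ⅓*18*(-13)²) = -206*(5 - ⅓*18*169) = -206*(5 - 1014) = -206*(-1009) = 207854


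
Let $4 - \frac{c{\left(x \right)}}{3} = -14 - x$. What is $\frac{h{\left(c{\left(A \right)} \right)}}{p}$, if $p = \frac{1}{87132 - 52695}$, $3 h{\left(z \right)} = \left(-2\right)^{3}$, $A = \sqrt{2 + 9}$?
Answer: $-91832$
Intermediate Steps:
$A = \sqrt{11} \approx 3.3166$
$c{\left(x \right)} = 54 + 3 x$ ($c{\left(x \right)} = 12 - 3 \left(-14 - x\right) = 12 + \left(42 + 3 x\right) = 54 + 3 x$)
$h{\left(z \right)} = - \frac{8}{3}$ ($h{\left(z \right)} = \frac{\left(-2\right)^{3}}{3} = \frac{1}{3} \left(-8\right) = - \frac{8}{3}$)
$p = \frac{1}{34437} \approx 2.9039 \cdot 10^{-5}$
$\frac{h{\left(c{\left(A \right)} \right)}}{p} = - \frac{8 \frac{1}{\frac{1}{34437}}}{3} = \left(- \frac{8}{3}\right) 34437 = -91832$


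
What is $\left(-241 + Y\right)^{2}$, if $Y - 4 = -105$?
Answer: $116964$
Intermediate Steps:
$Y = -101$ ($Y = 4 - 105 = -101$)
$\left(-241 + Y\right)^{2} = \left(-241 - 101\right)^{2} = \left(-342\right)^{2} = 116964$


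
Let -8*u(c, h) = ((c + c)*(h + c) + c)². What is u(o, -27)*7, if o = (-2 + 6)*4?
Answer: -98784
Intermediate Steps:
o = 16 (o = 4*4 = 16)
u(c, h) = -(c + 2*c*(c + h))²/8 (u(c, h) = -((c + c)*(h + c) + c)²/8 = -((2*c)*(c + h) + c)²/8 = -(2*c*(c + h) + c)²/8 = -(c + 2*c*(c + h))²/8)
u(o, -27)*7 = -⅛*16²*(1 + 2*16 + 2*(-27))²*7 = -⅛*256*(1 + 32 - 54)²*7 = -⅛*256*(-21)²*7 = -⅛*256*441*7 = -14112*7 = -98784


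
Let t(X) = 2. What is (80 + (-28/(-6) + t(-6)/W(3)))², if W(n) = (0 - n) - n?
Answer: 64009/9 ≈ 7112.1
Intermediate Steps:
W(n) = -2*n (W(n) = -n - n = -2*n)
(80 + (-28/(-6) + t(-6)/W(3)))² = (80 + (-28/(-6) + 2/((-2*3))))² = (80 + (-28*(-⅙) + 2/(-6)))² = (80 + (14/3 + 2*(-⅙)))² = (80 + (14/3 - ⅓))² = (80 + 13/3)² = (253/3)² = 64009/9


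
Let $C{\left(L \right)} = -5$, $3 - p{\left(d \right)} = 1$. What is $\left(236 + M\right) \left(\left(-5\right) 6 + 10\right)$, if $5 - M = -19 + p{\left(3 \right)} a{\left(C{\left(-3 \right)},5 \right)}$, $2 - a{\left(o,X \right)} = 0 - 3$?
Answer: $-5000$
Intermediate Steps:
$p{\left(d \right)} = 2$ ($p{\left(d \right)} = 3 - 1 = 2$)
$a{\left(o,X \right)} = 5$ ($a{\left(o,X \right)} = 2 - \left(0 - 3\right) = 2 - -3 = 2 + 3 = 5$)
$M = 14$ ($M = 5 - \left(-19 + 2 \cdot 5\right) = 5 - \left(-19 + 10\right) = 5 - -9 = 5 + 9 = 14$)
$\left(236 + M\right) \left(\left(-5\right) 6 + 10\right) = \left(236 + 14\right) \left(\left(-5\right) 6 + 10\right) = 250 \left(-30 + 10\right) = 250 \left(-20\right) = -5000$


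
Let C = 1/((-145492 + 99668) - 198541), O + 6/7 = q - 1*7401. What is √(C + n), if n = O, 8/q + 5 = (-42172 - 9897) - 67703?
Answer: 8*I*√99079908567892211880690/29269306605 ≈ 86.034*I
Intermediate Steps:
q = -8/119777 (q = 8/(-5 + ((-42172 - 9897) - 67703)) = 8/(-5 + (-52069 - 67703)) = 8/(-5 - 119772) = 8/(-119777) = 8*(-1/119777) = -8/119777 ≈ -6.6791e-5)
O = -886572251/119777 (O = -6/7 + (-8/119777 - 1*7401) = -6/7 + (-8/119777 - 7401) = -6/7 - 886469585/119777 = -886572251/119777 ≈ -7401.9)
C = -1/244365 (C = 1/(-45824 - 198541) = 1/(-244365) = -1/244365 ≈ -4.0922e-6)
n = -886572251/119777 ≈ -7401.9
√(C + n) = √(-1/244365 - 886572251/119777) = √(-216647228235392/29269306605) = 8*I*√99079908567892211880690/29269306605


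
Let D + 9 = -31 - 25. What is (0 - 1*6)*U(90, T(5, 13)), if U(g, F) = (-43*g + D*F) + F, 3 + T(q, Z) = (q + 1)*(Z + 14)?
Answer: 84276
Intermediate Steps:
D = -65 (D = -9 + (-31 - 25) = -9 - 56 = -65)
T(q, Z) = -3 + (1 + q)*(14 + Z) (T(q, Z) = -3 + (q + 1)*(Z + 14) = -3 + (1 + q)*(14 + Z))
U(g, F) = -64*F - 43*g (U(g, F) = (-43*g - 65*F) + F = (-65*F - 43*g) + F = -64*F - 43*g)
(0 - 1*6)*U(90, T(5, 13)) = (0 - 1*6)*(-64*(11 + 13 + 14*5 + 13*5) - 43*90) = (0 - 6)*(-64*(11 + 13 + 70 + 65) - 3870) = -6*(-64*159 - 3870) = -6*(-10176 - 3870) = -6*(-14046) = 84276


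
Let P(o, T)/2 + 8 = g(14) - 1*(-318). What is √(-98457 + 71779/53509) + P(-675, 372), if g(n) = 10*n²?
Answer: 4540 + I*√281899529493506/53509 ≈ 4540.0 + 313.78*I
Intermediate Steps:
P(o, T) = 4540 (P(o, T) = -16 + 2*(10*14² - 1*(-318)) = -16 + 2*(10*196 + 318) = -16 + 2*(1960 + 318) = -16 + 2*2278 = -16 + 4556 = 4540)
√(-98457 + 71779/53509) + P(-675, 372) = √(-98457 + 71779/53509) + 4540 = √(-5268263834/53509) + 4540 = I*√281899529493506/53509 + 4540 = 4540 + I*√281899529493506/53509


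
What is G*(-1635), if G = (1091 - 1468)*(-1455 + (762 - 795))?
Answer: -917195760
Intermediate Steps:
G = 560976 (G = -377*(-1455 - 33) = -377*(-1488) = 560976)
G*(-1635) = 560976*(-1635) = -917195760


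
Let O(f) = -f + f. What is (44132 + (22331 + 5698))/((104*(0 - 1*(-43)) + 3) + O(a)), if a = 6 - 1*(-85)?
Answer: 72161/4475 ≈ 16.125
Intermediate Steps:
a = 91 (a = 6 + 85 = 91)
O(f) = 0
(44132 + (22331 + 5698))/((104*(0 - 1*(-43)) + 3) + O(a)) = (44132 + (22331 + 5698))/((104*(0 - 1*(-43)) + 3) + 0) = (44132 + 28029)/((104*(0 + 43) + 3) + 0) = 72161/((104*43 + 3) + 0) = 72161/((4472 + 3) + 0) = 72161/(4475 + 0) = 72161/4475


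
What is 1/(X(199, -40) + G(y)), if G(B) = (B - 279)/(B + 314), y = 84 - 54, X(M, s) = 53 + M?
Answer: 344/86439 ≈ 0.0039797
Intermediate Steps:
y = 30
G(B) = (-279 + B)/(314 + B)
1/(X(199, -40) + G(y)) = 1/((53 + 199) + (-279 + 30)/(314 + 30)) = 1/(252 - 249/344) = 1/(86439/344) = 344/86439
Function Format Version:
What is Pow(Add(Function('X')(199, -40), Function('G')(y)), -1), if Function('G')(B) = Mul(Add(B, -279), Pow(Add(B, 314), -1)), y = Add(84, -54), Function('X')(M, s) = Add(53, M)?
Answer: Rational(344, 86439) ≈ 0.0039797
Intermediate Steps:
y = 30
Function('G')(B) = Mul(Pow(Add(314, B), -1), Add(-279, B)) (Function('G')(B) = Mul(Add(-279, B), Pow(Add(314, B), -1)) = Mul(Pow(Add(314, B), -1), Add(-279, B)))
Pow(Add(Function('X')(199, -40), Function('G')(y)), -1) = Pow(Add(Add(53, 199), Mul(Pow(Add(314, 30), -1), Add(-279, 30))), -1) = Pow(Add(252, Mul(Pow(344, -1), -249)), -1) = Pow(Add(252, Mul(Rational(1, 344), -249)), -1) = Pow(Add(252, Rational(-249, 344)), -1) = Pow(Rational(86439, 344), -1) = Rational(344, 86439)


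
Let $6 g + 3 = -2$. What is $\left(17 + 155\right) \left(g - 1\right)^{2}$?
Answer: $\frac{5203}{9} \approx 578.11$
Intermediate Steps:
$g = - \frac{5}{6}$ ($g = - \frac{1}{2} + \frac{1}{6} \left(-2\right) = - \frac{1}{2} - \frac{1}{3} = - \frac{5}{6} \approx -0.83333$)
$\left(17 + 155\right) \left(g - 1\right)^{2} = \left(17 + 155\right) \left(- \frac{5}{6} - 1\right)^{2} = 172 \left(- \frac{11}{6}\right)^{2} = 172 \cdot \frac{121}{36} = \frac{5203}{9}$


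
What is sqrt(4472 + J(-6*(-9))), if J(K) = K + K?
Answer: 2*sqrt(1145) ≈ 67.676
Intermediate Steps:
J(K) = 2*K
sqrt(4472 + J(-6*(-9))) = sqrt(4472 + 2*(-6*(-9))) = sqrt(4472 + 2*54) = sqrt(4472 + 108) = sqrt(4580) = 2*sqrt(1145)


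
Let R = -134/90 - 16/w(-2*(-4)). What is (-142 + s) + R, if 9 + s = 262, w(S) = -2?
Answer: 5288/45 ≈ 117.51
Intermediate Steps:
R = 293/45 (R = -134/90 - 16/(-2) = -134*1/90 - 16*(-1/2) = -67/45 + 8 = 293/45 ≈ 6.5111)
s = 253 (s = -9 + 262 = 253)
(-142 + s) + R = (-142 + 253) + 293/45 = 111 + 293/45 = 5288/45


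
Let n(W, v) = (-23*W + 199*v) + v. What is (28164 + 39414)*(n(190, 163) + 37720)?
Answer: 4456769100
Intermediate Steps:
n(W, v) = -23*W + 200*v
(28164 + 39414)*(n(190, 163) + 37720) = (28164 + 39414)*((-23*190 + 200*163) + 37720) = 67578*((-4370 + 32600) + 37720) = 67578*(28230 + 37720) = 67578*65950 = 4456769100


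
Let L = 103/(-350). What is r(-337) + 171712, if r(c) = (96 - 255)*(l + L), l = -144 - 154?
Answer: 76699277/350 ≈ 2.1914e+5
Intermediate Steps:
L = -103/350 (L = 103*(-1/350) = -103/350 ≈ -0.29429)
l = -298
r(c) = 16600077/350 (r(c) = (96 - 255)*(-298 - 103/350) = -159*(-104403/350) = 16600077/350)
r(-337) + 171712 = 16600077/350 + 171712 = 76699277/350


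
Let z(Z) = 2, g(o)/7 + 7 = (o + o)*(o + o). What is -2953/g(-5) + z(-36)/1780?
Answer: -2627519/579390 ≈ -4.5350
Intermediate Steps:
g(o) = -49 + 28*o² (g(o) = -49 + 7*((o + o)*(o + o)) = -49 + 7*((2*o)*(2*o)) = -49 + 7*(4*o²) = -49 + 28*o²)
-2953/g(-5) + z(-36)/1780 = -2953/(-49 + 28*(-5)²) + 2/1780 = -2953/(-49 + 28*25) + 2*(1/1780) = -2953/(-49 + 700) + 1/890 = -2953/651 + 1/890 = -2627519/579390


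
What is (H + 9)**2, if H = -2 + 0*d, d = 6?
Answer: 49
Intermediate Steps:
H = -2 (H = -2 + 0*6 = -2 + 0 = -2)
(H + 9)**2 = (-2 + 9)**2 = 7**2 = 49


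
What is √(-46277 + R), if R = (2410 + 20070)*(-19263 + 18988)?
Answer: I*√6228277 ≈ 2495.7*I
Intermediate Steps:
R = -6182000 (R = 22480*(-275) = -6182000)
√(-46277 + R) = √(-46277 - 6182000) = √(-6228277) = I*√6228277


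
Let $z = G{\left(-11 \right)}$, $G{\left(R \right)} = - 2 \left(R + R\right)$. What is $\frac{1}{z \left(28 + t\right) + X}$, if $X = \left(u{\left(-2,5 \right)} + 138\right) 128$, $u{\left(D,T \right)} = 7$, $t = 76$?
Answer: $\frac{1}{23136} \approx 4.3223 \cdot 10^{-5}$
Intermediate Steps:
$G{\left(R \right)} = - 4 R$ ($G{\left(R \right)} = - 2 \cdot 2 R = - 4 R$)
$z = 44$ ($z = \left(-4\right) \left(-11\right) = 44$)
$X = 18560$ ($X = \left(7 + 138\right) 128 = 145 \cdot 128 = 18560$)
$\frac{1}{z \left(28 + t\right) + X} = \frac{1}{44 \left(28 + 76\right) + 18560} = \frac{1}{44 \cdot 104 + 18560} = \frac{1}{4576 + 18560} = \frac{1}{23136}$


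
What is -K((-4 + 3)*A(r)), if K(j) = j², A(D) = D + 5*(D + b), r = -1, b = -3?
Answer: -441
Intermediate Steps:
A(D) = -15 + 6*D (A(D) = D + 5*(D - 3) = D + 5*(-3 + D) = D + (-15 + 5*D) = -15 + 6*D)
-K((-4 + 3)*A(r)) = -((-4 + 3)*(-15 + 6*(-1)))² = -(-(-15 - 6))² = -(-1*(-21))² = -1*21² = -1*441 = -441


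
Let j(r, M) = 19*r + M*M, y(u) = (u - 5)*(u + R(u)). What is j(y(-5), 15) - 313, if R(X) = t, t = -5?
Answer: 1812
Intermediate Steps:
R(X) = -5
y(u) = (-5 + u)² (y(u) = (u - 5)*(u - 5) = (-5 + u)*(-5 + u) = (-5 + u)²)
j(r, M) = M² + 19*r (j(r, M) = 19*r + M² = M² + 19*r)
j(y(-5), 15) - 313 = (15² + 19*(25 + (-5)² - 10*(-5))) - 313 = (225 + 19*(25 + 25 + 50)) - 313 = (225 + 19*100) - 313 = (225 + 1900) - 313 = 2125 - 313 = 1812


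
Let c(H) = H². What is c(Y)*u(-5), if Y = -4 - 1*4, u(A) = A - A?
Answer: 0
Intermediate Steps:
u(A) = 0
Y = -8 (Y = -4 - 4 = -8)
c(Y)*u(-5) = (-8)²*0 = 64*0 = 0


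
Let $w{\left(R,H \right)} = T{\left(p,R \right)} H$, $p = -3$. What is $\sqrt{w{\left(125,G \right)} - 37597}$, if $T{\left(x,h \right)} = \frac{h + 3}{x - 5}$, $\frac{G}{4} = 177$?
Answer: $5 i \sqrt{1957} \approx 221.19 i$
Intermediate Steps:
$G = 708$ ($G = 4 \cdot 177 = 708$)
$T{\left(x,h \right)} = \frac{3 + h}{-5 + x}$
$w{\left(R,H \right)} = H \left(- \frac{3}{8} - \frac{R}{8}\right)$ ($w{\left(R,H \right)} = \frac{3 + R}{-5 - 3} H = \frac{3 + R}{-8} H = - \frac{3 + R}{8} H = \left(- \frac{3}{8} - \frac{R}{8}\right) H = H \left(- \frac{3}{8} - \frac{R}{8}\right)$)
$\sqrt{w{\left(125,G \right)} - 37597} = \sqrt{\left(- \frac{1}{8}\right) 708 \left(3 + 125\right) - 37597} = \sqrt{\left(- \frac{1}{8}\right) 708 \cdot 128 - 37597} = \sqrt{-11328 - 37597} = \sqrt{-48925} = 5 i \sqrt{1957}$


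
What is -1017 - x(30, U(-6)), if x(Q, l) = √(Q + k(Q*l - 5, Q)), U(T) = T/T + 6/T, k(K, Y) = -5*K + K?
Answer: -1017 - 5*√2 ≈ -1024.1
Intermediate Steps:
k(K, Y) = -4*K
U(T) = 1 + 6/T
x(Q, l) = √(20 + Q - 4*Q*l) (x(Q, l) = √(Q - 4*(Q*l - 5)) = √(Q - 4*(-5 + Q*l)) = √(Q + (20 - 4*Q*l)) = √(20 + Q - 4*Q*l))
-1017 - x(30, U(-6)) = -1017 - √(20 + 30 - 4*30*(6 - 6)/(-6)) = -1017 - √(20 + 30 - 4*30*(-⅙*0)) = -1017 - √(20 + 30 - 4*30*0) = -1017 - √(20 + 30 + 0) = -1017 - √50 = -1017 - 5*√2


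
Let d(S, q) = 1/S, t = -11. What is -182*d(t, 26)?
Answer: 182/11 ≈ 16.545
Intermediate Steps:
-182*d(t, 26) = -182/(-11) = -182*(-1/11) = 182/11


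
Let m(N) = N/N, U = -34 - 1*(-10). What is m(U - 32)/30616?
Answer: 1/30616 ≈ 3.2663e-5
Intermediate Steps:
U = -24 (U = -34 + 10 = -24)
m(N) = 1
m(U - 32)/30616 = 1/30616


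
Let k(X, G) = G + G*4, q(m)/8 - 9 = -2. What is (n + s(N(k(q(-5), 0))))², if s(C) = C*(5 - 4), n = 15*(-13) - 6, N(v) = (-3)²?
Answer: 36864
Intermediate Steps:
q(m) = 56 (q(m) = 72 + 8*(-2) = 72 - 16 = 56)
k(X, G) = 5*G (k(X, G) = G + 4*G = 5*G)
N(v) = 9
n = -201 (n = -195 - 6 = -201)
s(C) = C (s(C) = C*1 = C)
(n + s(N(k(q(-5), 0))))² = (-201 + 9)² = (-192)² = 36864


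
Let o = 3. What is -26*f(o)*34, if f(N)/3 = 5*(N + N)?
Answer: -79560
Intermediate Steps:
f(N) = 30*N (f(N) = 3*(5*(N + N)) = 3*(5*(2*N)) = 3*(10*N) = 30*N)
-26*f(o)*34 = -780*3*34 = -26*90*34 = -2340*34 = -79560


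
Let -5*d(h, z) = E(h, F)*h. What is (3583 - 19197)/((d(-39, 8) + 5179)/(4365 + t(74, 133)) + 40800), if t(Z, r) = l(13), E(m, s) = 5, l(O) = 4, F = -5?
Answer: -34108783/89130209 ≈ -0.38268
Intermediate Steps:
t(Z, r) = 4
d(h, z) = -h
(3583 - 19197)/((d(-39, 8) + 5179)/(4365 + t(74, 133)) + 40800) = (3583 - 19197)/((-1*(-39) + 5179)/(4365 + 4) + 40800) = -15614/((39 + 5179)/4369 + 40800) = -15614/(5218*(1/4369) + 40800) = -15614/(5218/4369 + 40800) = -15614/178260418/4369 = -15614*4369/178260418 = -34108783/89130209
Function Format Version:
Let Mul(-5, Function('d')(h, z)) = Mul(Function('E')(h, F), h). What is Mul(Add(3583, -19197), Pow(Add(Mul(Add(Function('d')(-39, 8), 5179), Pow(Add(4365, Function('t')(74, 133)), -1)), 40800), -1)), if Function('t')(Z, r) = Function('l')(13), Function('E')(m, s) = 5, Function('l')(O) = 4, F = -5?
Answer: Rational(-34108783, 89130209) ≈ -0.38268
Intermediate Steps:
Function('t')(Z, r) = 4
Function('d')(h, z) = Mul(-1, h) (Function('d')(h, z) = Mul(Rational(-1, 5), Mul(5, h)) = Mul(-1, h))
Mul(Add(3583, -19197), Pow(Add(Mul(Add(Function('d')(-39, 8), 5179), Pow(Add(4365, Function('t')(74, 133)), -1)), 40800), -1)) = Mul(Add(3583, -19197), Pow(Add(Mul(Add(Mul(-1, -39), 5179), Pow(Add(4365, 4), -1)), 40800), -1)) = Mul(-15614, Pow(Add(Mul(Add(39, 5179), Pow(4369, -1)), 40800), -1)) = Mul(-15614, Pow(Add(Mul(5218, Rational(1, 4369)), 40800), -1)) = Mul(-15614, Pow(Add(Rational(5218, 4369), 40800), -1)) = Mul(-15614, Pow(Rational(178260418, 4369), -1)) = Mul(-15614, Rational(4369, 178260418)) = Rational(-34108783, 89130209)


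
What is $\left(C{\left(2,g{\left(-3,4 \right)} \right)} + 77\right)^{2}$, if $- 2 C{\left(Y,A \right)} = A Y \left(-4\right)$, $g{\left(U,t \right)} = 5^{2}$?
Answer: $31329$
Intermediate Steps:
$g{\left(U,t \right)} = 25$
$C{\left(Y,A \right)} = 2 A Y$ ($C{\left(Y,A \right)} = - \frac{A Y \left(-4\right)}{2} = - \frac{\left(-4\right) A Y}{2} = 2 A Y$)
$\left(C{\left(2,g{\left(-3,4 \right)} \right)} + 77\right)^{2} = \left(2 \cdot 25 \cdot 2 + 77\right)^{2} = \left(100 + 77\right)^{2} = 177^{2} = 31329$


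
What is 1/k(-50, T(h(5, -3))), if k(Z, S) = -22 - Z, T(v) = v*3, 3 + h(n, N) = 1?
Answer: 1/28 ≈ 0.035714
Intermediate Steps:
h(n, N) = -2 (h(n, N) = -3 + 1 = -2)
T(v) = 3*v
1/k(-50, T(h(5, -3))) = 1/(-22 - 1*(-50)) = 1/(-22 + 50) = 1/28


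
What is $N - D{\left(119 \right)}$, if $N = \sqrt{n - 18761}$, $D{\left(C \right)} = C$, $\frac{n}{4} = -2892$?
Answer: $-119 + i \sqrt{30329} \approx -119.0 + 174.15 i$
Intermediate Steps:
$n = -11568$ ($n = 4 \left(-2892\right) = -11568$)
$N = i \sqrt{30329}$ ($N = \sqrt{-11568 - 18761} = \sqrt{-30329} = i \sqrt{30329} \approx 174.15 i$)
$N - D{\left(119 \right)} = i \sqrt{30329} - 119 = -119 + i \sqrt{30329}$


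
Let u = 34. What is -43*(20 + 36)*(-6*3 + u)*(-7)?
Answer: 269696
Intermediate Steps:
-43*(20 + 36)*(-6*3 + u)*(-7) = -43*(20 + 36)*(-6*3 + 34)*(-7) = -2408*(-18 + 34)*(-7) = -2408*16*(-7) = -43*896*(-7) = -38528*(-7) = 269696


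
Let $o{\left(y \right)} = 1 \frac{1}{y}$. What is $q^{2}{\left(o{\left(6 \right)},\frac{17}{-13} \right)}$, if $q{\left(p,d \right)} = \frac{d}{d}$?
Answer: $1$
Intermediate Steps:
$o{\left(y \right)} = \frac{1}{y}$
$q{\left(p,d \right)} = 1$
$q^{2}{\left(o{\left(6 \right)},\frac{17}{-13} \right)} = 1^{2} = 1$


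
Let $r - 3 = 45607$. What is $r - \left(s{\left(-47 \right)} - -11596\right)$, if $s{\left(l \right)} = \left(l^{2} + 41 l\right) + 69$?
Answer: $33663$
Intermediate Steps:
$r = 45610$ ($r = 3 + 45607 = 45610$)
$s{\left(l \right)} = 69 + l^{2} + 41 l$
$r - \left(s{\left(-47 \right)} - -11596\right) = 45610 - \left(\left(69 + \left(-47\right)^{2} + 41 \left(-47\right)\right) - -11596\right) = 45610 - \left(\left(69 + 2209 - 1927\right) + 11596\right) = 45610 - \left(351 + 11596\right) = 45610 - 11947 = 33663$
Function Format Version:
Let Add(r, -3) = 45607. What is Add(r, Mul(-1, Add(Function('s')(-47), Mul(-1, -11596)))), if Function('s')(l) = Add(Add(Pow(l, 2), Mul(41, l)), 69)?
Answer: 33663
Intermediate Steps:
r = 45610 (r = Add(3, 45607) = 45610)
Function('s')(l) = Add(69, Pow(l, 2), Mul(41, l))
Add(r, Mul(-1, Add(Function('s')(-47), Mul(-1, -11596)))) = Add(45610, Mul(-1, Add(Add(69, Pow(-47, 2), Mul(41, -47)), Mul(-1, -11596)))) = Add(45610, Mul(-1, Add(Add(69, 2209, -1927), 11596))) = Add(45610, Mul(-1, Add(351, 11596))) = Add(45610, Mul(-1, 11947)) = Add(45610, -11947) = 33663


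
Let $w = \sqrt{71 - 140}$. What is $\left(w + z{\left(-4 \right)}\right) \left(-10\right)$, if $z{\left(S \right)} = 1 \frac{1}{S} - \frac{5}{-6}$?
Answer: $- \frac{35}{6} - 10 i \sqrt{69} \approx -5.8333 - 83.066 i$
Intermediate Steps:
$z{\left(S \right)} = \frac{5}{6} + \frac{1}{S}$ ($z{\left(S \right)} = \frac{1}{S} - - \frac{5}{6} = \frac{1}{S} + \frac{5}{6} = \frac{5}{6} + \frac{1}{S}$)
$w = i \sqrt{69}$ ($w = \sqrt{-69} = i \sqrt{69} \approx 8.3066 i$)
$\left(w + z{\left(-4 \right)}\right) \left(-10\right) = \left(i \sqrt{69} + \left(\frac{5}{6} + \frac{1}{-4}\right)\right) \left(-10\right) = \left(i \sqrt{69} + \left(\frac{5}{6} - \frac{1}{4}\right)\right) \left(-10\right) = \left(i \sqrt{69} + \frac{7}{12}\right) \left(-10\right) = \left(\frac{7}{12} + i \sqrt{69}\right) \left(-10\right) = - \frac{35}{6} - 10 i \sqrt{69}$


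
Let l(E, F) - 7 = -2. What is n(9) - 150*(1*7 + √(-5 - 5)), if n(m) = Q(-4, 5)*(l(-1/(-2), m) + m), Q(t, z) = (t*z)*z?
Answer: -2450 - 150*I*√10 ≈ -2450.0 - 474.34*I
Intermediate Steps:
l(E, F) = 5 (l(E, F) = 7 - 2 = 5)
Q(t, z) = t*z²
n(m) = -500 - 100*m (n(m) = (-4*5²)*(5 + m) = (-4*25)*(5 + m) = -100*(5 + m) = -500 - 100*m)
n(9) - 150*(1*7 + √(-5 - 5)) = (-500 - 100*9) - 150*(1*7 + √(-5 - 5)) = (-500 - 900) - 150*(7 + √(-10)) = -1400 - 150*(7 + I*√10) = -1400 + (-1050 - 150*I*√10) = -2450 - 150*I*√10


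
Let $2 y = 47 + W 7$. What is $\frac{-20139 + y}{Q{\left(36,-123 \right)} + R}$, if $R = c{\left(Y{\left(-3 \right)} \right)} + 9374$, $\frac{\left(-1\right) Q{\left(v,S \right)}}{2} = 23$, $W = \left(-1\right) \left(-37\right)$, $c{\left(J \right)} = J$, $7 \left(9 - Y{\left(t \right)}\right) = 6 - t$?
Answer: $- \frac{69951}{32675} \approx -2.1408$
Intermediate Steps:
$Y{\left(t \right)} = \frac{57}{7} + \frac{t}{7}$ ($Y{\left(t \right)} = 9 - \frac{6 - t}{7} = 9 + \left(- \frac{6}{7} + \frac{t}{7}\right) = \frac{57}{7} + \frac{t}{7}$)
$W = 37$
$Q{\left(v,S \right)} = -46$ ($Q{\left(v,S \right)} = \left(-2\right) 23 = -46$)
$R = \frac{65672}{7}$ ($R = \left(\frac{57}{7} + \frac{1}{7} \left(-3\right)\right) + 9374 = \left(\frac{57}{7} - \frac{3}{7}\right) + 9374 = \frac{54}{7} + 9374 = \frac{65672}{7} \approx 9381.7$)
$y = 153$ ($y = \frac{47 + 37 \cdot 7}{2} = \frac{47 + 259}{2} = \frac{1}{2} \cdot 306 = 153$)
$\frac{-20139 + y}{Q{\left(36,-123 \right)} + R} = \frac{-20139 + 153}{-46 + \frac{65672}{7}} = - \frac{19986}{\frac{65350}{7}} = \left(-19986\right) \frac{7}{65350} = - \frac{69951}{32675}$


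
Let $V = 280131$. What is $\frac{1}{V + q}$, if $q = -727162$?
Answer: $- \frac{1}{447031} \approx -2.237 \cdot 10^{-6}$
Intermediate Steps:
$\frac{1}{V + q} = \frac{1}{280131 - 727162} = \frac{1}{-447031} = - \frac{1}{447031}$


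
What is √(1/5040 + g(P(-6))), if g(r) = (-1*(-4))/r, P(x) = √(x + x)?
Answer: √(35 - 117600*I*√3)/420 ≈ 0.7599 - 0.75977*I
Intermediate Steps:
P(x) = √2*√x (P(x) = √(2*x) = √2*√x)
g(r) = 4/r
√(1/5040 + g(P(-6))) = √(1/5040 + 4/((√2*√(-6)))) = √(1/5040 + 4/((√2*(I*√6)))) = √(1/5040 + 4/((2*I*√3))) = √(1/5040 + 4*(-I*√3/6)) = √(1/5040 - 2*I*√3/3)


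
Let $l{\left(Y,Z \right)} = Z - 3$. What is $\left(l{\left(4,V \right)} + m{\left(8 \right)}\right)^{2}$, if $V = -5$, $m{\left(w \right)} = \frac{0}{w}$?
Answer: $64$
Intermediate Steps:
$m{\left(w \right)} = 0$
$l{\left(Y,Z \right)} = -3 + Z$ ($l{\left(Y,Z \right)} = Z - 3 = -3 + Z$)
$\left(l{\left(4,V \right)} + m{\left(8 \right)}\right)^{2} = \left(\left(-3 - 5\right) + 0\right)^{2} = \left(-8 + 0\right)^{2} = \left(-8\right)^{2} = 64$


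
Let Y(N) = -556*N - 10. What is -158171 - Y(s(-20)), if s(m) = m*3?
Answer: -191521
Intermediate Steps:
s(m) = 3*m
Y(N) = -10 - 556*N
-158171 - Y(s(-20)) = -158171 - (-10 - 1668*(-20)) = -158171 - (-10 - 556*(-60)) = -158171 - (-10 + 33360) = -158171 - 1*33350 = -158171 - 33350 = -191521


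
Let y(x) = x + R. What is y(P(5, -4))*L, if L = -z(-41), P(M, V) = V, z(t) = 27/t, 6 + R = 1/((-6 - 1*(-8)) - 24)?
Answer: -5967/902 ≈ -6.6153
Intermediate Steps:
R = -133/22 (R = -6 + 1/((-6 - 1*(-8)) - 24) = -6 + 1/((-6 + 8) - 24) = -6 + 1/(2 - 24) = -6 + 1/(-22) = -6 - 1/22 = -133/22 ≈ -6.0455)
y(x) = -133/22 + x (y(x) = x - 133/22 = -133/22 + x)
L = 27/41 (L = -27/(-41) = -27*(-1)/41 = -1*(-27/41) = 27/41 ≈ 0.65854)
y(P(5, -4))*L = (-133/22 - 4)*(27/41) = -221/22*27/41 = -5967/902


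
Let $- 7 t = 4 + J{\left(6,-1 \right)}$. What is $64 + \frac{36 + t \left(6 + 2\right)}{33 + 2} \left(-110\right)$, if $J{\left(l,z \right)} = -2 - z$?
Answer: $- \frac{1880}{49} \approx -38.367$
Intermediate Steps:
$t = - \frac{3}{7}$ ($t = - \frac{4 - 1}{7} = \left(- \frac{1}{7}\right) 3 = - \frac{3}{7} \approx -0.42857$)
$64 + \frac{36 + t \left(6 + 2\right)}{33 + 2} \left(-110\right) = 64 + \frac{36 - \frac{3 \left(6 + 2\right)}{7}}{33 + 2} \left(-110\right) = 64 + \frac{36 - \frac{24}{7}}{35} \left(-110\right) = 64 + \left(36 - \frac{24}{7}\right) \frac{1}{35} \left(-110\right) = 64 + \frac{228}{7} \cdot \frac{1}{35} \left(-110\right) = 64 + \frac{228}{245} \left(-110\right) = 64 - \frac{5016}{49} = - \frac{1880}{49}$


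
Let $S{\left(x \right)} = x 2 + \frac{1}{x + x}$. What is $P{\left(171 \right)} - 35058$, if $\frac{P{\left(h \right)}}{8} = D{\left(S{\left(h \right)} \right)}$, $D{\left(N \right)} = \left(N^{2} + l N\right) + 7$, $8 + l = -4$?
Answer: $\frac{25378080248}{29241} \approx 8.6789 \cdot 10^{5}$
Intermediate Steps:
$l = -12$ ($l = -8 - 4 = -12$)
$S{\left(x \right)} = \frac{1}{2 x} + 2 x$ ($S{\left(x \right)} = 2 x + \frac{1}{2 x} = \frac{1}{2 x} + 2 x$)
$D{\left(N \right)} = 7 + N^{2} - 12 N$ ($D{\left(N \right)} = \left(N^{2} - 12 N\right) + 7 = 7 + N^{2} - 12 N$)
$P{\left(h \right)} = 56 - 192 h - \frac{48}{h} + 8 \left(\frac{1}{2 h} + 2 h\right)^{2}$ ($P{\left(h \right)} = 8 \left(7 + \left(\frac{1}{2 h} + 2 h\right)^{2} - 12 \left(\frac{1}{2 h} + 2 h\right)\right) = 8 \left(7 + \left(\frac{1}{2 h} + 2 h\right)^{2} - \left(\frac{6}{h} + 24 h\right)\right) = 8 \left(7 + \left(\frac{1}{2 h} + 2 h\right)^{2} - 24 h - \frac{6}{h}\right) = 56 - 192 h - \frac{48}{h} + 8 \left(\frac{1}{2 h} + 2 h\right)^{2}$)
$P{\left(171 \right)} - 35058 = \left(72 - 32832 - \frac{48}{171} + \frac{2}{29241} + 32 \cdot 171^{2}\right) - 35058 = \left(72 - 32832 - \frac{16}{57} + 2 \cdot \frac{1}{29241} + 32 \cdot 29241\right) - 35058 = \left(72 - 32832 - \frac{16}{57} + \frac{2}{29241} + 935712\right) - 35058 = \frac{26403211226}{29241} - 35058 = \frac{25378080248}{29241}$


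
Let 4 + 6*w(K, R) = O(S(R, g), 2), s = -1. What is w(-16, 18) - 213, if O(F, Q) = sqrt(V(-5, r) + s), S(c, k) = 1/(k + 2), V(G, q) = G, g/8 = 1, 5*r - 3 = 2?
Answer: -641/3 + I*sqrt(6)/6 ≈ -213.67 + 0.40825*I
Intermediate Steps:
r = 1 (r = 3/5 + (1/5)*2 = 3/5 + 2/5 = 1)
g = 8 (g = 8*1 = 8)
S(c, k) = 1/(2 + k)
O(F, Q) = I*sqrt(6) (O(F, Q) = sqrt(-5 - 1) = sqrt(-6) = I*sqrt(6))
w(K, R) = -2/3 + I*sqrt(6)/6 (w(K, R) = -2/3 + (I*sqrt(6))/6 = -2/3 + I*sqrt(6)/6)
w(-16, 18) - 213 = (-2/3 + I*sqrt(6)/6) - 213 = -641/3 + I*sqrt(6)/6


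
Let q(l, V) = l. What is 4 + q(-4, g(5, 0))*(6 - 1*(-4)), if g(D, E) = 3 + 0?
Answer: -36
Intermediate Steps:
g(D, E) = 3
4 + q(-4, g(5, 0))*(6 - 1*(-4)) = 4 - 4*(6 - 1*(-4)) = 4 - 4*(6 + 4) = 4 - 4*10 = 4 - 40 = -36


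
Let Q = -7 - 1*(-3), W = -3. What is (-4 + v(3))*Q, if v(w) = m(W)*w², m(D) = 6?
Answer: -200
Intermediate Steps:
Q = -4 (Q = -7 + 3 = -4)
v(w) = 6*w²
(-4 + v(3))*Q = (-4 + 6*3²)*(-4) = (-4 + 6*9)*(-4) = (-4 + 54)*(-4) = 50*(-4) = -200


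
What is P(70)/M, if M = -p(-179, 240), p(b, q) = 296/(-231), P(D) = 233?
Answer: 53823/296 ≈ 181.83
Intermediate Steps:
p(b, q) = -296/231 (p(b, q) = 296*(-1/231) = -296/231)
M = 296/231 (M = -1*(-296/231) = 296/231 ≈ 1.2814)
P(70)/M = 233/(296/231) = 233*(231/296) = 53823/296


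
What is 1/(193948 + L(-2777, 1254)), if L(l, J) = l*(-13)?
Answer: 1/230049 ≈ 4.3469e-6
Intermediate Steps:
L(l, J) = -13*l
1/(193948 + L(-2777, 1254)) = 1/(193948 - 13*(-2777)) = 1/(193948 + 36101) = 1/230049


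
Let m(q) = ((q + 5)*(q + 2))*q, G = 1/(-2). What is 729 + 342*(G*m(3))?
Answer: -19791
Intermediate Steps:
G = -½ ≈ -0.50000
m(q) = q*(2 + q)*(5 + q) (m(q) = ((5 + q)*(2 + q))*q = ((2 + q)*(5 + q))*q = q*(2 + q)*(5 + q))
729 + 342*(G*m(3)) = 729 + 342*(-3*(10 + 3² + 7*3)/2) = 729 + 342*(-3*(10 + 9 + 21)/2) = 729 + 342*(-3*40/2) = 729 + 342*(-½*120) = 729 + 342*(-60) = 729 - 20520 = -19791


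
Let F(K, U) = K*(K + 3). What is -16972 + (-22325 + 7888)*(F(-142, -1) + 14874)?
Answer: -499710416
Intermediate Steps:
F(K, U) = K*(3 + K)
-16972 + (-22325 + 7888)*(F(-142, -1) + 14874) = -16972 + (-22325 + 7888)*(-142*(3 - 142) + 14874) = -16972 - 14437*(-142*(-139) + 14874) = -16972 - 14437*(19738 + 14874) = -16972 - 14437*34612 = -16972 - 499693444 = -499710416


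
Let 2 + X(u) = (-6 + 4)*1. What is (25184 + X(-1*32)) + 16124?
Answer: 41304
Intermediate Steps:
X(u) = -4 (X(u) = -2 + (-6 + 4)*1 = -2 - 2*1 = -2 - 2 = -4)
(25184 + X(-1*32)) + 16124 = (25184 - 4) + 16124 = 25180 + 16124 = 41304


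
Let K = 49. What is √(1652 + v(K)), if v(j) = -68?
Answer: 12*√11 ≈ 39.799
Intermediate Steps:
√(1652 + v(K)) = √(1652 - 68) = √1584 = 12*√11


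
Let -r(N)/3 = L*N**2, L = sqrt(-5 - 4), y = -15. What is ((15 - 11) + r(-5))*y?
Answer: -60 + 3375*I ≈ -60.0 + 3375.0*I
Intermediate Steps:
L = 3*I (L = sqrt(-9) = 3*I ≈ 3.0*I)
r(N) = -9*I*N**2 (r(N) = -3*3*I*N**2 = -9*I*N**2)
((15 - 11) + r(-5))*y = ((15 - 11) - 9*I*(-5)**2)*(-15) = (4 - 9*I*25)*(-15) = (4 - 225*I)*(-15) = -60 + 3375*I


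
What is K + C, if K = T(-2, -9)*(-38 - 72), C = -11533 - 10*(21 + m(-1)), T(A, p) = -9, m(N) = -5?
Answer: -10703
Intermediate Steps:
C = -11693 (C = -11533 - 10*(21 - 5) = -11533 - 10*16 = -11533 - 160 = -11693)
K = 990 (K = -9*(-38 - 72) = -9*(-110) = 990)
K + C = 990 - 11693 = -10703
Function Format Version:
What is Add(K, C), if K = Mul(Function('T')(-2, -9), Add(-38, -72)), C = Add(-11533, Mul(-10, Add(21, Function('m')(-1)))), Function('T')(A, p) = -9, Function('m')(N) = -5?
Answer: -10703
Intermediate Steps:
C = -11693 (C = Add(-11533, Mul(-10, Add(21, -5))) = Add(-11533, Mul(-10, 16)) = Add(-11533, -160) = -11693)
K = 990 (K = Mul(-9, Add(-38, -72)) = Mul(-9, -110) = 990)
Add(K, C) = Add(990, -11693) = -10703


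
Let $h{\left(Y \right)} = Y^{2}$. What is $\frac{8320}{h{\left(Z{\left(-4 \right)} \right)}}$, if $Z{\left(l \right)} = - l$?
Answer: $520$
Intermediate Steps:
$\frac{8320}{h{\left(Z{\left(-4 \right)} \right)}} = \frac{8320}{\left(\left(-1\right) \left(-4\right)\right)^{2}} = \frac{8320}{4^{2}} = \frac{8320}{16} = 8320 \cdot \frac{1}{16} = 520$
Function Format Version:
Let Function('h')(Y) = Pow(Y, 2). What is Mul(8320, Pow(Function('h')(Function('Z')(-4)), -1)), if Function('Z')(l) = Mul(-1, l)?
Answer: 520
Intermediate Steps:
Mul(8320, Pow(Function('h')(Function('Z')(-4)), -1)) = Mul(8320, Pow(Pow(Mul(-1, -4), 2), -1)) = Mul(8320, Pow(Pow(4, 2), -1)) = Mul(8320, Pow(16, -1)) = Mul(8320, Rational(1, 16)) = 520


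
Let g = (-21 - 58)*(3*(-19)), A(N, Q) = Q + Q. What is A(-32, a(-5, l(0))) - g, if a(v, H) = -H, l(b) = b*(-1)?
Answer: -4503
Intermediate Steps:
l(b) = -b
A(N, Q) = 2*Q
g = 4503 (g = -79*(-57) = 4503)
A(-32, a(-5, l(0))) - g = 2*(-(-1)*0) - 1*4503 = 2*(-1*0) - 4503 = 2*0 - 4503 = 0 - 4503 = -4503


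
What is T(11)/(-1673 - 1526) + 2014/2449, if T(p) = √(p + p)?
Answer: 2014/2449 - √22/3199 ≈ 0.82091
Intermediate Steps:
T(p) = √2*√p (T(p) = √(2*p) = √2*√p)
T(11)/(-1673 - 1526) + 2014/2449 = (√2*√11)/(-1673 - 1526) + 2014/2449 = √22/(-3199) + 2014*(1/2449) = √22*(-1/3199) + 2014/2449 = -√22/3199 + 2014/2449 = 2014/2449 - √22/3199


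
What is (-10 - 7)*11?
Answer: -187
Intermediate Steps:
(-10 - 7)*11 = -17*11 = -187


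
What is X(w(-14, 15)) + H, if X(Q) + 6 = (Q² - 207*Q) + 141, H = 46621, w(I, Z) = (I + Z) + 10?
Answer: 44600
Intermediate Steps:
w(I, Z) = 10 + I + Z
X(Q) = 135 + Q² - 207*Q (X(Q) = -6 + ((Q² - 207*Q) + 141) = -6 + (141 + Q² - 207*Q) = 135 + Q² - 207*Q)
X(w(-14, 15)) + H = (135 + (10 - 14 + 15)² - 207*(10 - 14 + 15)) + 46621 = (135 + 11² - 207*11) + 46621 = (135 + 121 - 2277) + 46621 = -2021 + 46621 = 44600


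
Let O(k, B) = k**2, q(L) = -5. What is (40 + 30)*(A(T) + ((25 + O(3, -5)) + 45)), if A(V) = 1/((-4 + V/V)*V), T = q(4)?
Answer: 16604/3 ≈ 5534.7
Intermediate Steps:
T = -5
A(V) = -1/(3*V) (A(V) = 1/((-4 + 1)*V) = 1/((-3)*V) = -1/(3*V))
(40 + 30)*(A(T) + ((25 + O(3, -5)) + 45)) = (40 + 30)*(-1/3/(-5) + ((25 + 3**2) + 45)) = 70*(-1/3*(-1/5) + ((25 + 9) + 45)) = 70*(1/15 + (34 + 45)) = 70*(1/15 + 79) = 70*(1186/15) = 16604/3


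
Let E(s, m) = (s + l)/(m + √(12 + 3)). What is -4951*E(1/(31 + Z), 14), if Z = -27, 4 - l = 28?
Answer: 3292415/362 - 470345*√15/724 ≈ 6579.0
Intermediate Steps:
l = -24 (l = 4 - 1*28 = 4 - 28 = -24)
E(s, m) = (-24 + s)/(m + √15) (E(s, m) = (s - 24)/(m + √(12 + 3)) = (-24 + s)/(m + √15))
-4951*E(1/(31 + Z), 14) = -4951*(-24 + 1/(31 - 27))/(14 + √15) = -4951*(-24 + 1/4)/(14 + √15) = -4951*(-24 + ¼)/(14 + √15) = -4951*(-95)/((14 + √15)*4) = -(-470345)/(4*(14 + √15)) = 470345/(4*(14 + √15))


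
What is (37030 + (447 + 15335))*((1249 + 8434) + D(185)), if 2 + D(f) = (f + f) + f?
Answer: 540583632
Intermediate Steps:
D(f) = -2 + 3*f (D(f) = -2 + ((f + f) + f) = -2 + (2*f + f) = -2 + 3*f)
(37030 + (447 + 15335))*((1249 + 8434) + D(185)) = (37030 + (447 + 15335))*((1249 + 8434) + (-2 + 3*185)) = (37030 + 15782)*(9683 + (-2 + 555)) = 52812*(9683 + 553) = 52812*10236 = 540583632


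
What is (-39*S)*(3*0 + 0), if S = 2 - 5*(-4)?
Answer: 0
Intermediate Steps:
S = 22 (S = 2 + 20 = 22)
(-39*S)*(3*0 + 0) = (-39*22)*(3*0 + 0) = -858*(0 + 0) = -858*0 = 0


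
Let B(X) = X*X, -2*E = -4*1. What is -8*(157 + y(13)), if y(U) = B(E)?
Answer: -1288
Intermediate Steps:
E = 2 (E = -(-2) = -½*(-4) = 2)
B(X) = X²
y(U) = 4 (y(U) = 2² = 4)
-8*(157 + y(13)) = -8*(157 + 4) = -8*161 = -1288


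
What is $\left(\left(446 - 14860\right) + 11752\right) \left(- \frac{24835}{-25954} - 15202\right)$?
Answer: $\frac{525116598963}{12977} \approx 4.0465 \cdot 10^{7}$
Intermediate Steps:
$\left(\left(446 - 14860\right) + 11752\right) \left(- \frac{24835}{-25954} - 15202\right) = \left(\left(446 - 14860\right) + 11752\right) \left(\left(-24835\right) \left(- \frac{1}{25954}\right) - 15202\right) = \left(-14414 + 11752\right) \left(\frac{24835}{25954} - 15202\right) = \left(-2662\right) \left(- \frac{394527873}{25954}\right) = \frac{525116598963}{12977}$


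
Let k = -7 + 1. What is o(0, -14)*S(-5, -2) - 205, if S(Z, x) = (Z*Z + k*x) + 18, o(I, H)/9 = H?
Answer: -7135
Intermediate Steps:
k = -6
o(I, H) = 9*H
S(Z, x) = 18 + Z² - 6*x (S(Z, x) = (Z*Z - 6*x) + 18 = (Z² - 6*x) + 18 = 18 + Z² - 6*x)
o(0, -14)*S(-5, -2) - 205 = (9*(-14))*(18 + (-5)² - 6*(-2)) - 205 = -126*(18 + 25 + 12) - 205 = -126*55 - 205 = -6930 - 205 = -7135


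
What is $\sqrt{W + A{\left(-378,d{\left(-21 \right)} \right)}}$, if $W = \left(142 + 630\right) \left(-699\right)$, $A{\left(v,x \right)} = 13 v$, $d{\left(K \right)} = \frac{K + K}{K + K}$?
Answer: $i \sqrt{544542} \approx 737.93 i$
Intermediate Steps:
$d{\left(K \right)} = 1$ ($d{\left(K \right)} = \frac{2 K}{2 K} = 2 K \frac{1}{2 K} = 1$)
$W = -539628$ ($W = 772 \left(-699\right) = -539628$)
$\sqrt{W + A{\left(-378,d{\left(-21 \right)} \right)}} = \sqrt{-539628 + 13 \left(-378\right)} = \sqrt{-539628 - 4914} = \sqrt{-544542} = i \sqrt{544542}$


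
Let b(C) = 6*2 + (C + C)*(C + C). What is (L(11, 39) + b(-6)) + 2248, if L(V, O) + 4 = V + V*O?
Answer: 2840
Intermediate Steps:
L(V, O) = -4 + V + O*V (L(V, O) = -4 + (V + V*O) = -4 + (V + O*V) = -4 + V + O*V)
b(C) = 12 + 4*C² (b(C) = 12 + (2*C)*(2*C) = 12 + 4*C²)
(L(11, 39) + b(-6)) + 2248 = ((-4 + 11 + 39*11) + (12 + 4*(-6)²)) + 2248 = ((-4 + 11 + 429) + (12 + 4*36)) + 2248 = (436 + (12 + 144)) + 2248 = (436 + 156) + 2248 = 592 + 2248 = 2840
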